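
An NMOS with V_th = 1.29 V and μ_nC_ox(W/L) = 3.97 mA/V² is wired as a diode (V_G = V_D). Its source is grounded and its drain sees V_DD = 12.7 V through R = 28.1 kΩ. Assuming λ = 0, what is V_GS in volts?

With gate tied to drain, V_GS = V_DS ≥ V_GS − V_th, so the device is in saturation.
KCL at the drain: ½ k_n (V_GS − V_th)² = (V_DD − V_GS)/R.
Let x = V_GS − 1.29. Then 55.8 x² + x − 11.41 = 0, giving x = 0.443 V (positive root), so V_GS = 1.73 V.
I_D = (V_DD − V_GS)/R = (12.7 − 1.73) / 28.1 = 0.39 mA.

V_GS = 1.73 V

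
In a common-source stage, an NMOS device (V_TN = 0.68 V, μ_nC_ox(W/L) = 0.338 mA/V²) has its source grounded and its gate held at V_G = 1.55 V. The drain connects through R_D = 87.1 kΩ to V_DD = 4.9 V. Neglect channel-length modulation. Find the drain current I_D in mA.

V_GS = V_G = 1.55 V, so V_ov = 1.55 − 0.68 = 0.87 V.
Assume saturation: I_D = ½ k_n V_ov² = 0.5 × 0.338 × 0.87² = 0.128 mA, giving V_DS = V_DD − I_D R_D = 4.9 − 0.128 × 87.1 = -6.24 V.
But -6.24 V < V_ov = 0.87 V, so the device is actually in triode.
In triode I_D = k_n[V_ov V_DS − ½ V_DS²] and I_D = (V_DD − V_DS)/R_D. Equating: 14.7 V_DS² − 26.61 V_DS + 4.9 = 0, giving V_DS = 0.208 V (the root below V_ov).
I_D = (4.9 − 0.208) / 87.1 = 0.0539 mA.

I_D = 0.0539 mA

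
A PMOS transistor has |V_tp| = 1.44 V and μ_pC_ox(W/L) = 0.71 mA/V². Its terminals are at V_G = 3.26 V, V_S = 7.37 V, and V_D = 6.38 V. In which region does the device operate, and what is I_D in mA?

Triode; I_D = 1.53 mA

V_SG = V_S − V_G = 7.37 − 3.26 = 4.11 V; V_SD = V_S − V_D = 7.37 − 6.38 = 0.99 V.
V_ov = V_SG − |V_tp| = 4.11 − 1.44 = 2.67 V.
Since V_SD = 0.99 V < V_ov = 2.67 V, the device is in the triode region.
I_D = k_p [V_ov · V_SD − ½ V_SD²] = 0.71 × [2.67 × 0.99 − 0.5 × 0.99²] = 1.53 mA.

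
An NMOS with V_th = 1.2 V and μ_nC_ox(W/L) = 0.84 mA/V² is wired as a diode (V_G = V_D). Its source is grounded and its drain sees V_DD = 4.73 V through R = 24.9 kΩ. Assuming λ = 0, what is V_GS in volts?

With gate tied to drain, V_GS = V_DS ≥ V_GS − V_th, so the device is in saturation.
KCL at the drain: ½ k_n (V_GS − V_th)² = (V_DD − V_GS)/R.
Let x = V_GS − 1.2. Then 10.5 x² + x − 3.53 = 0, giving x = 0.535 V (positive root), so V_GS = 1.74 V.
I_D = (V_DD − V_GS)/R = (4.73 − 1.74) / 24.9 = 0.12 mA.

V_GS = 1.74 V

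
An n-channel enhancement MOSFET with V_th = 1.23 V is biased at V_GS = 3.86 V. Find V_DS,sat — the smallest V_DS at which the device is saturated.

The boundary between triode and saturation is V_DS = V_GS − V_th = V_ov.
V_ov = 3.86 − 1.23 = 2.63 V.

V_DS,sat = 2.63 V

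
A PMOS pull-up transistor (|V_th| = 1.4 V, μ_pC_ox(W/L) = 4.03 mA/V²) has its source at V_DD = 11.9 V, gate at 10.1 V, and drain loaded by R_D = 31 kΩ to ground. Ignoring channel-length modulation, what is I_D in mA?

I_D = 0.322 mA

V_SG = V_DD − V_G = 11.9 − 10.1 = 1.8 V, so V_ov = 1.8 − 1.4 = 0.4 V.
Assume saturation: I_D = ½ k_p V_ov² = 0.5 × 4.03 × 0.4² = 0.322 mA, giving V_SD = V_DD − I_D R_D = 11.9 − 0.322 × 31 = 1.91 V.
V_SD = 1.91 V ≥ V_ov = 0.4 V, confirming saturation.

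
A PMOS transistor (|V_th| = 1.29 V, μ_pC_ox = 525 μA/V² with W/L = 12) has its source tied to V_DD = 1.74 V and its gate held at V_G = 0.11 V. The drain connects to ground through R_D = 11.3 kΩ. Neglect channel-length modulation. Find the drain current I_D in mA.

V_SG = V_DD − V_G = 1.74 − 0.11 = 1.63 V, so V_ov = 1.63 − 1.29 = 0.34 V.
k_p = μ_pC_ox · (W/L) = 6.3 mA/V².
Assume saturation: I_D = ½ k_p V_ov² = 0.5 × 6.3 × 0.34² = 0.364 mA, giving V_SD = V_DD − I_D R_D = 1.74 − 0.364 × 11.3 = -2.37 V.
But -2.37 V < V_ov = 0.34 V, so the device is actually in triode.
In triode I_D = k_p[V_ov V_SD − ½ V_SD²] and I_D = (V_DD − V_SD)/R_D. Equating: 35.6 V_SD² − 25.2 V_SD + 1.74 = 0, giving V_SD = 0.0775 V (the root below V_ov).
I_D = (1.74 − 0.0775) / 11.3 = 0.147 mA.

I_D = 0.147 mA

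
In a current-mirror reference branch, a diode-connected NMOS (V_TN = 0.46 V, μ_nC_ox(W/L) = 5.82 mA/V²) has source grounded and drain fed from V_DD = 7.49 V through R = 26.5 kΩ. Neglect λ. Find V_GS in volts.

V_GS = 0.756 V

With gate tied to drain, V_GS = V_DS ≥ V_GS − V_TN, so the device is in saturation.
KCL at the drain: ½ k_n (V_GS − V_TN)² = (V_DD − V_GS)/R.
Let x = V_GS − 0.46. Then 77.1 x² + x − 7.03 = 0, giving x = 0.296 V (positive root), so V_GS = 0.756 V.
I_D = (V_DD − V_GS)/R = (7.49 − 0.756) / 26.5 = 0.254 mA.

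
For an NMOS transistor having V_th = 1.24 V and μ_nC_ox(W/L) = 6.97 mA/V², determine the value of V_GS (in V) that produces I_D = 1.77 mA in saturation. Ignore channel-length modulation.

In saturation I_D = ½ k_n (V_GS − V_th)², so V_GS − V_th = √(2 I_D / k_n) = √(2 × 1.77 / 6.97) = 0.713 V.
V_GS = 1.24 + 0.713 = 1.95 V.

V_GS = 1.95 V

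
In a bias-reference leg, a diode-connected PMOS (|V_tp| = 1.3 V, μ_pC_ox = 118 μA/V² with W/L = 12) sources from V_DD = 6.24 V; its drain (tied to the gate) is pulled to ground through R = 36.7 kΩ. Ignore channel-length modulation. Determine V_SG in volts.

V_SG = 1.72 V

With gate tied to drain, V_SG = V_SD ≥ V_SG − |V_tp|, so the device is in saturation.
k_p = μ_pC_ox · (W/L) = 1.416 mA/V².
KCL at the drain: ½ k_p (V_SG − |V_tp|)² = (V_DD − V_SG)/R.
Let x = V_SG − 1.3. Then 26 x² + x − 4.94 = 0, giving x = 0.417 V (positive root), so V_SG = 1.72 V.
I_D = (V_DD − V_SG)/R = (6.24 − 1.72) / 36.7 = 0.123 mA.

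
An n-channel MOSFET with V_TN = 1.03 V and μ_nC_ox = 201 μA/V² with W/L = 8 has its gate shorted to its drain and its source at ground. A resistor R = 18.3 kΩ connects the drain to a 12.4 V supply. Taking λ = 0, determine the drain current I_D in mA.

With gate tied to drain, V_GS = V_DS ≥ V_GS − V_TN, so the device is in saturation.
k_n = μ_nC_ox · (W/L) = 1.608 mA/V².
KCL at the drain: ½ k_n (V_GS − V_TN)² = (V_DD − V_GS)/R.
Let x = V_GS − 1.03. Then 14.7 x² + x − 11.37 = 0, giving x = 0.846 V (positive root), so V_GS = 1.88 V.
I_D = (V_DD − V_GS)/R = (12.4 − 1.88) / 18.3 = 0.575 mA.

I_D = 0.575 mA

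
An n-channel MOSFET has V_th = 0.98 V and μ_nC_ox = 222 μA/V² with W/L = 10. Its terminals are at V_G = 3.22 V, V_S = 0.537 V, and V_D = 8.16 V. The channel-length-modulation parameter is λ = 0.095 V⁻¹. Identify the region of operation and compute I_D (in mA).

V_GS = V_G − V_S = 3.22 − 0.537 = 2.68 V; V_DS = V_D − V_S = 8.16 − 0.537 = 7.62 V.
k_n = μ_nC_ox · (W/L) = 2.22 mA/V².
V_ov = V_GS − V_th = 2.68 − 0.98 = 1.7 V.
Since V_DS = 7.62 V ≥ V_ov = 1.7 V, the device is in saturation.
I_D = ½ k_n V_ov² (1 + λ V_DS) = 0.5 × 2.22 × 1.7² × (1 + 0.095 × 7.62) = 5.55 mA.

Saturation; I_D = 5.55 mA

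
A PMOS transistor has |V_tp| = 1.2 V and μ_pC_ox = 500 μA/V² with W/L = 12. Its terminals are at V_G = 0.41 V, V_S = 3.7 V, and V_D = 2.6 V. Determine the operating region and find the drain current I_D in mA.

Triode; I_D = 10.2 mA

V_SG = V_S − V_G = 3.7 − 0.41 = 3.29 V; V_SD = V_S − V_D = 3.7 − 2.6 = 1.1 V.
k_p = μ_pC_ox · (W/L) = 6 mA/V².
V_ov = V_SG − |V_tp| = 3.29 − 1.2 = 2.09 V.
Since V_SD = 1.1 V < V_ov = 2.09 V, the device is in the triode region.
I_D = k_p [V_ov · V_SD − ½ V_SD²] = 6 × [2.09 × 1.1 − 0.5 × 1.1²] = 10.2 mA.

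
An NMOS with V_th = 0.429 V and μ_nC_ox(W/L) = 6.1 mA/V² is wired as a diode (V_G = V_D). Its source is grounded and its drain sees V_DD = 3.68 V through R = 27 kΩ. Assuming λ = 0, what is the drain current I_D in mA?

With gate tied to drain, V_GS = V_DS ≥ V_GS − V_th, so the device is in saturation.
KCL at the drain: ½ k_n (V_GS − V_th)² = (V_DD − V_GS)/R.
Let x = V_GS − 0.429. Then 82.3 x² + x − 3.251 = 0, giving x = 0.193 V (positive root), so V_GS = 0.622 V.
I_D = (V_DD − V_GS)/R = (3.68 − 0.622) / 27 = 0.113 mA.

I_D = 0.113 mA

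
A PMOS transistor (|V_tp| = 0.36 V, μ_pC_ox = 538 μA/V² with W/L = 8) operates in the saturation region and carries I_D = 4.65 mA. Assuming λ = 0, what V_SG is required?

V_SG = 1.83 V

k_p = μ_pC_ox · (W/L) = 4.304 mA/V².
In saturation I_D = ½ k_p (V_SG − |V_tp|)², so V_SG − |V_tp| = √(2 I_D / k_p) = √(2 × 4.65 / 4.304) = 1.47 V.
V_SG = 0.36 + 1.47 = 1.83 V.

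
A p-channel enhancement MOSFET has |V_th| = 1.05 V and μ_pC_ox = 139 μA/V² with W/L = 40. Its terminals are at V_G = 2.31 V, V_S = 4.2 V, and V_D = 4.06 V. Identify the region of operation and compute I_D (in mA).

Triode; I_D = 0.599 mA

V_SG = V_S − V_G = 4.2 − 2.31 = 1.89 V; V_SD = V_S − V_D = 4.2 − 4.06 = 0.14 V.
k_p = μ_pC_ox · (W/L) = 5.56 mA/V².
V_ov = V_SG − |V_th| = 1.89 − 1.05 = 0.84 V.
Since V_SD = 0.14 V < V_ov = 0.84 V, the device is in the triode region.
I_D = k_p [V_ov · V_SD − ½ V_SD²] = 5.56 × [0.84 × 0.14 − 0.5 × 0.14²] = 0.599 mA.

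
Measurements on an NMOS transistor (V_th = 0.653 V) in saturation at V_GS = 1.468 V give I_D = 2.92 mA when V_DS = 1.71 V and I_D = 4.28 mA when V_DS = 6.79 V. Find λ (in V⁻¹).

λ = 0.109 V⁻¹

With V_GS fixed, I_D ∝ (1 + λ V_DS) in saturation, so I_D2/I_D1 = (1 + λ V_DS2)/(1 + λ V_DS1).
4.28/2.92 = 1.466 = (1 + 6.79 λ)/(1 + 1.71 λ).
Solving: λ (I_D1 V_DS2 − I_D2 V_DS1) = I_D2 − I_D1, so λ = (4.28 − 2.92) / (2.92 × 6.79 − 4.28 × 1.71) = 1.36 / 12.5 = 0.109 V⁻¹.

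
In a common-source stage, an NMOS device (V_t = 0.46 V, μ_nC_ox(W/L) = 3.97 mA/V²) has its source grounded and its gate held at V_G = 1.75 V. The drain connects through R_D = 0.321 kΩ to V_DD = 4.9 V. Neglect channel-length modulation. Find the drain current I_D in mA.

I_D = 3.30 mA

V_GS = V_G = 1.75 V, so V_ov = 1.75 − 0.46 = 1.29 V.
Assume saturation: I_D = ½ k_n V_ov² = 0.5 × 3.97 × 1.29² = 3.3 mA, giving V_DS = V_DD − I_D R_D = 4.9 − 3.3 × 0.321 = 3.84 V.
V_DS = 3.84 V ≥ V_ov = 1.29 V, confirming saturation.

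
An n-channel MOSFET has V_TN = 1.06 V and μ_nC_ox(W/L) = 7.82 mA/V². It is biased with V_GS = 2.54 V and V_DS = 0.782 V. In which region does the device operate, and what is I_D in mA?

Triode; I_D = 6.66 mA

V_ov = V_GS − V_TN = 2.54 − 1.06 = 1.48 V.
Since V_DS = 0.782 V < V_ov = 1.48 V, the device is in the triode region.
I_D = k_n [V_ov · V_DS − ½ V_DS²] = 7.82 × [1.48 × 0.782 − 0.5 × 0.782²] = 6.66 mA.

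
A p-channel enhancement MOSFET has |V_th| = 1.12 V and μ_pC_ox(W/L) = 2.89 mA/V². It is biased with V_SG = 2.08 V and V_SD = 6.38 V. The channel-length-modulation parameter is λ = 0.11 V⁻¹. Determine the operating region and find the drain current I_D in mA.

V_ov = V_SG − |V_th| = 2.08 − 1.12 = 0.96 V.
Since V_SD = 6.38 V ≥ V_ov = 0.96 V, the device is in saturation.
I_D = ½ k_p V_ov² (1 + λ V_SD) = 0.5 × 2.89 × 0.96² × (1 + 0.11 × 6.38) = 2.27 mA.

Saturation; I_D = 2.27 mA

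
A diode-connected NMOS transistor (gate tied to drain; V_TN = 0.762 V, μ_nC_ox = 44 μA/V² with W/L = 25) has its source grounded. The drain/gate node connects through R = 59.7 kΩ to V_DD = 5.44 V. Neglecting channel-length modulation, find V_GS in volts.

V_GS = 1.12 V

With gate tied to drain, V_GS = V_DS ≥ V_GS − V_TN, so the device is in saturation.
k_n = μ_nC_ox · (W/L) = 1.1 mA/V².
KCL at the drain: ½ k_n (V_GS − V_TN)² = (V_DD − V_GS)/R.
Let x = V_GS − 0.762. Then 32.8 x² + x − 4.678 = 0, giving x = 0.363 V (positive root), so V_GS = 1.12 V.
I_D = (V_DD − V_GS)/R = (5.44 − 1.12) / 59.7 = 0.0723 mA.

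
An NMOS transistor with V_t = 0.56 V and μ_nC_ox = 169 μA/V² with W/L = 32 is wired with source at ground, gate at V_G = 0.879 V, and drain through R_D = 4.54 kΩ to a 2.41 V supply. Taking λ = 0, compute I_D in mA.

V_GS = V_G = 0.879 V, so V_ov = 0.879 − 0.56 = 0.319 V.
k_n = μ_nC_ox · (W/L) = 5.408 mA/V².
Assume saturation: I_D = ½ k_n V_ov² = 0.5 × 5.408 × 0.319² = 0.275 mA, giving V_DS = V_DD − I_D R_D = 2.41 − 0.275 × 4.54 = 1.16 V.
V_DS = 1.16 V ≥ V_ov = 0.319 V, confirming saturation.

I_D = 0.275 mA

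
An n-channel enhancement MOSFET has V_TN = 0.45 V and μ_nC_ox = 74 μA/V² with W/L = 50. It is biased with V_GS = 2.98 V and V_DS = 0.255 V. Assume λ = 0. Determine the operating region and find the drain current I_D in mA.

Triode; I_D = 2.27 mA

k_n = μ_nC_ox · (W/L) = 3.7 mA/V².
V_ov = V_GS − V_TN = 2.98 − 0.45 = 2.53 V.
Since V_DS = 0.255 V < V_ov = 2.53 V, the device is in the triode region.
I_D = k_n [V_ov · V_DS − ½ V_DS²] = 3.7 × [2.53 × 0.255 − 0.5 × 0.255²] = 2.27 mA.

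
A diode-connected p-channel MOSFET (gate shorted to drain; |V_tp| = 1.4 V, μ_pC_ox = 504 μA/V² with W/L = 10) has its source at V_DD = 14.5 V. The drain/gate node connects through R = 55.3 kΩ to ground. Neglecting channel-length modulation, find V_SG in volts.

With gate tied to drain, V_SG = V_SD ≥ V_SG − |V_tp|, so the device is in saturation.
k_p = μ_pC_ox · (W/L) = 5.04 mA/V².
KCL at the drain: ½ k_p (V_SG − |V_tp|)² = (V_DD − V_SG)/R.
Let x = V_SG − 1.4. Then 139 x² + x − 13.1 = 0, giving x = 0.303 V (positive root), so V_SG = 1.7 V.
I_D = (V_DD − V_SG)/R = (14.5 − 1.7) / 55.3 = 0.231 mA.

V_SG = 1.70 V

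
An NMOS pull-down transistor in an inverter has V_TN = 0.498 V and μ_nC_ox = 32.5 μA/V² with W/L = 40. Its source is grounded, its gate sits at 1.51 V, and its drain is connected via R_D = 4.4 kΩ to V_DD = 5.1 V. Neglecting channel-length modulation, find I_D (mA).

I_D = 0.666 mA

V_GS = V_G = 1.51 V, so V_ov = 1.51 − 0.498 = 1.01 V.
k_n = μ_nC_ox · (W/L) = 1.3 mA/V².
Assume saturation: I_D = ½ k_n V_ov² = 0.5 × 1.3 × 1.01² = 0.666 mA, giving V_DS = V_DD − I_D R_D = 5.1 − 0.666 × 4.4 = 2.17 V.
V_DS = 2.17 V ≥ V_ov = 1.01 V, confirming saturation.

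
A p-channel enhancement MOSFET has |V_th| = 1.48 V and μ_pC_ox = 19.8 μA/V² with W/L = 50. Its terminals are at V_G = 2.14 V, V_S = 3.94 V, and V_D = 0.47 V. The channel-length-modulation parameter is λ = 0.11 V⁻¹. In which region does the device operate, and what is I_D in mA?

V_SG = V_S − V_G = 3.94 − 2.14 = 1.8 V; V_SD = V_S − V_D = 3.94 − 0.47 = 3.47 V.
k_p = μ_pC_ox · (W/L) = 0.99 mA/V².
V_ov = V_SG − |V_th| = 1.8 − 1.48 = 0.32 V.
Since V_SD = 3.47 V ≥ V_ov = 0.32 V, the device is in saturation.
I_D = ½ k_p V_ov² (1 + λ V_SD) = 0.5 × 0.99 × 0.32² × (1 + 0.11 × 3.47) = 0.07 mA.

Saturation; I_D = 0.0700 mA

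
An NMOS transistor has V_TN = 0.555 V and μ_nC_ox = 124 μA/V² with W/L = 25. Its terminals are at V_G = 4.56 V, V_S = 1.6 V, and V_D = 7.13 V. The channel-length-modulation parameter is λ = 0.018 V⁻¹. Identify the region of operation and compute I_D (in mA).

V_GS = V_G − V_S = 4.56 − 1.6 = 2.96 V; V_DS = V_D − V_S = 7.13 − 1.6 = 5.53 V.
k_n = μ_nC_ox · (W/L) = 3.1 mA/V².
V_ov = V_GS − V_TN = 2.96 − 0.555 = 2.4 V.
Since V_DS = 5.53 V ≥ V_ov = 2.4 V, the device is in saturation.
I_D = ½ k_n V_ov² (1 + λ V_DS) = 0.5 × 3.1 × 2.4² × (1 + 0.018 × 5.53) = 9.86 mA.

Saturation; I_D = 9.86 mA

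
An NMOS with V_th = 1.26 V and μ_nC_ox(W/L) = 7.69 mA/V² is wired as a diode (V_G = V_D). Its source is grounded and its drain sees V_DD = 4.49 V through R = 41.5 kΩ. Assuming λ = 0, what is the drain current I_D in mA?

With gate tied to drain, V_GS = V_DS ≥ V_GS − V_th, so the device is in saturation.
KCL at the drain: ½ k_n (V_GS − V_th)² = (V_DD − V_GS)/R.
Let x = V_GS − 1.26. Then 160 x² + x − 3.23 = 0, giving x = 0.139 V (positive root), so V_GS = 1.4 V.
I_D = (V_DD − V_GS)/R = (4.49 − 1.4) / 41.5 = 0.0745 mA.

I_D = 0.0745 mA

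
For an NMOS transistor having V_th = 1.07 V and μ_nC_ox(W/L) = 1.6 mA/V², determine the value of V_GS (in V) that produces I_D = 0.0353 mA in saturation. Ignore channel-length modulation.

In saturation I_D = ½ k_n (V_GS − V_th)², so V_GS − V_th = √(2 I_D / k_n) = √(2 × 0.0353 / 1.6) = 0.21 V.
V_GS = 1.07 + 0.21 = 1.28 V.

V_GS = 1.28 V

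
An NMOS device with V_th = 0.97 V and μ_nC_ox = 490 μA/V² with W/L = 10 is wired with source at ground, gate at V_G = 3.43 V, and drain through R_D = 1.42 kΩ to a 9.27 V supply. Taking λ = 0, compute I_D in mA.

V_GS = V_G = 3.43 V, so V_ov = 3.43 − 0.97 = 2.46 V.
k_n = μ_nC_ox · (W/L) = 4.9 mA/V².
Assume saturation: I_D = ½ k_n V_ov² = 0.5 × 4.9 × 2.46² = 14.8 mA, giving V_DS = V_DD − I_D R_D = 9.27 − 14.8 × 1.42 = -11.8 V.
But -11.8 V < V_ov = 2.46 V, so the device is actually in triode.
In triode I_D = k_n[V_ov V_DS − ½ V_DS²] and I_D = (V_DD − V_DS)/R_D. Equating: 3.48 V_DS² − 18.12 V_DS + 9.27 = 0, giving V_DS = 0.575 V (the root below V_ov).
I_D = (9.27 − 0.575) / 1.42 = 6.12 mA.

I_D = 6.12 mA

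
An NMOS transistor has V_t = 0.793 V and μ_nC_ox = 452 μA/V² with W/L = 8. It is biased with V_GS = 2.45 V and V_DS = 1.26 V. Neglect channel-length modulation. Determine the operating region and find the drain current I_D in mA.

k_n = μ_nC_ox · (W/L) = 3.616 mA/V².
V_ov = V_GS − V_t = 2.45 − 0.793 = 1.66 V.
Since V_DS = 1.26 V < V_ov = 1.66 V, the device is in the triode region.
I_D = k_n [V_ov · V_DS − ½ V_DS²] = 3.616 × [1.66 × 1.26 − 0.5 × 1.26²] = 4.68 mA.

Triode; I_D = 4.68 mA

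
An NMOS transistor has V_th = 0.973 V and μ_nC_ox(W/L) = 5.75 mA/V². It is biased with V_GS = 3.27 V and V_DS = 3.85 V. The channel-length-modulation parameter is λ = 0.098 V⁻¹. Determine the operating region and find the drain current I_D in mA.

Saturation; I_D = 20.9 mA

V_ov = V_GS − V_th = 3.27 − 0.973 = 2.3 V.
Since V_DS = 3.85 V ≥ V_ov = 2.3 V, the device is in saturation.
I_D = ½ k_n V_ov² (1 + λ V_DS) = 0.5 × 5.75 × 2.3² × (1 + 0.098 × 3.85) = 20.9 mA.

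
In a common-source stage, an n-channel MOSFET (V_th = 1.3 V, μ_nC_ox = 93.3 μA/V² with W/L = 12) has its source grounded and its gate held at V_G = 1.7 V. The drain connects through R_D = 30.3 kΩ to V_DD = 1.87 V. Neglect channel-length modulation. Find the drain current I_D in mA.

V_GS = V_G = 1.7 V, so V_ov = 1.7 − 1.3 = 0.4 V.
k_n = μ_nC_ox · (W/L) = 1.12 mA/V².
Assume saturation: I_D = ½ k_n V_ov² = 0.5 × 1.12 × 0.4² = 0.0896 mA, giving V_DS = V_DD − I_D R_D = 1.87 − 0.0896 × 30.3 = -0.844 V.
But -0.844 V < V_ov = 0.4 V, so the device is actually in triode.
In triode I_D = k_n[V_ov V_DS − ½ V_DS²] and I_D = (V_DD − V_DS)/R_D. Equating: 17 V_DS² − 14.57 V_DS + 1.87 = 0, giving V_DS = 0.157 V (the root below V_ov).
I_D = (1.87 − 0.157) / 30.3 = 0.0565 mA.

I_D = 0.0565 mA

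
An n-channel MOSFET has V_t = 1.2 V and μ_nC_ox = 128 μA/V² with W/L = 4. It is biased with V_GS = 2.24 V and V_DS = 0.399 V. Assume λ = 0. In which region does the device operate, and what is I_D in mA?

k_n = μ_nC_ox · (W/L) = 0.512 mA/V².
V_ov = V_GS − V_t = 2.24 − 1.2 = 1.04 V.
Since V_DS = 0.399 V < V_ov = 1.04 V, the device is in the triode region.
I_D = k_n [V_ov · V_DS − ½ V_DS²] = 0.512 × [1.04 × 0.399 − 0.5 × 0.399²] = 0.172 mA.

Triode; I_D = 0.172 mA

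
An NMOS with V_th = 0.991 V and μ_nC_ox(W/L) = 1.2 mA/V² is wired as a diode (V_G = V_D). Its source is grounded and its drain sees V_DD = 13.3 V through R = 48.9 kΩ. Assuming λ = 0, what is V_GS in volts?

With gate tied to drain, V_GS = V_DS ≥ V_GS − V_th, so the device is in saturation.
KCL at the drain: ½ k_n (V_GS − V_th)² = (V_DD − V_GS)/R.
Let x = V_GS − 0.991. Then 29.3 x² + x − 12.31 = 0, giving x = 0.631 V (positive root), so V_GS = 1.62 V.
I_D = (V_DD − V_GS)/R = (13.3 − 1.62) / 48.9 = 0.239 mA.

V_GS = 1.62 V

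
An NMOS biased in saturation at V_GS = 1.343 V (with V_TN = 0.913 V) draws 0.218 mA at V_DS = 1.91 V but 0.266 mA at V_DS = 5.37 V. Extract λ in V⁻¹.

With V_GS fixed, I_D ∝ (1 + λ V_DS) in saturation, so I_D2/I_D1 = (1 + λ V_DS2)/(1 + λ V_DS1).
0.266/0.218 = 1.22 = (1 + 5.37 λ)/(1 + 1.91 λ).
Solving: λ (I_D1 V_DS2 − I_D2 V_DS1) = I_D2 − I_D1, so λ = (0.266 − 0.218) / (0.218 × 5.37 − 0.266 × 1.91) = 0.048 / 0.663 = 0.0724 V⁻¹.

λ = 0.0724 V⁻¹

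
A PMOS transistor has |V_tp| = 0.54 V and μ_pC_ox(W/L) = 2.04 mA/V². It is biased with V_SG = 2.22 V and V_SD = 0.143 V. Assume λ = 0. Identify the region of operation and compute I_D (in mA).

Triode; I_D = 0.469 mA

V_ov = V_SG − |V_tp| = 2.22 − 0.54 = 1.68 V.
Since V_SD = 0.143 V < V_ov = 1.68 V, the device is in the triode region.
I_D = k_p [V_ov · V_SD − ½ V_SD²] = 2.04 × [1.68 × 0.143 − 0.5 × 0.143²] = 0.469 mA.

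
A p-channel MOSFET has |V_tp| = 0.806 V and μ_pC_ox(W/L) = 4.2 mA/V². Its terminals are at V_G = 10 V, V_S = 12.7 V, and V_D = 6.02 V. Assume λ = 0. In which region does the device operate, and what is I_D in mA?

Saturation; I_D = 7.53 mA

V_SG = V_S − V_G = 12.7 − 10 = 2.7 V; V_SD = V_S − V_D = 12.7 − 6.02 = 6.68 V.
V_ov = V_SG − |V_tp| = 2.7 − 0.806 = 1.89 V.
Since V_SD = 6.68 V ≥ V_ov = 1.89 V, the device is in saturation.
I_D = ½ k_p V_ov² = 0.5 × 4.2 × 1.89² = 7.53 mA.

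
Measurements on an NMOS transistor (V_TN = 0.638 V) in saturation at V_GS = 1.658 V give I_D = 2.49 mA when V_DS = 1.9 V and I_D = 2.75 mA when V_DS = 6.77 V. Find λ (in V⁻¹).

With V_GS fixed, I_D ∝ (1 + λ V_DS) in saturation, so I_D2/I_D1 = (1 + λ V_DS2)/(1 + λ V_DS1).
2.75/2.49 = 1.104 = (1 + 6.77 λ)/(1 + 1.9 λ).
Solving: λ (I_D1 V_DS2 − I_D2 V_DS1) = I_D2 − I_D1, so λ = (2.75 − 2.49) / (2.49 × 6.77 − 2.75 × 1.9) = 0.26 / 11.6 = 0.0224 V⁻¹.

λ = 0.0224 V⁻¹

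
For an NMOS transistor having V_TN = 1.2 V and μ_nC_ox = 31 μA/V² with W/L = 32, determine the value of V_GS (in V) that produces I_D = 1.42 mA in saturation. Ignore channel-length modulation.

k_n = μ_nC_ox · (W/L) = 0.992 mA/V².
In saturation I_D = ½ k_n (V_GS − V_TN)², so V_GS − V_TN = √(2 I_D / k_n) = √(2 × 1.42 / 0.992) = 1.69 V.
V_GS = 1.2 + 1.69 = 2.89 V.

V_GS = 2.89 V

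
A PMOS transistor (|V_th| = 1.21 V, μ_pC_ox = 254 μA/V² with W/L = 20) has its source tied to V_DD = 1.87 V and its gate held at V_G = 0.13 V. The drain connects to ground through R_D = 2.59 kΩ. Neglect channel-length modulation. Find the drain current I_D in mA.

I_D = 0.599 mA

V_SG = V_DD − V_G = 1.87 − 0.13 = 1.74 V, so V_ov = 1.74 − 1.21 = 0.53 V.
k_p = μ_pC_ox · (W/L) = 5.08 mA/V².
Assume saturation: I_D = ½ k_p V_ov² = 0.5 × 5.08 × 0.53² = 0.713 mA, giving V_SD = V_DD − I_D R_D = 1.87 − 0.713 × 2.59 = 0.0221 V.
But 0.0221 V < V_ov = 0.53 V, so the device is actually in triode.
In triode I_D = k_p[V_ov V_SD − ½ V_SD²] and I_D = (V_DD − V_SD)/R_D. Equating: 6.58 V_SD² − 7.973 V_SD + 1.87 = 0, giving V_SD = 0.318 V (the root below V_ov).
I_D = (1.87 − 0.318) / 2.59 = 0.599 mA.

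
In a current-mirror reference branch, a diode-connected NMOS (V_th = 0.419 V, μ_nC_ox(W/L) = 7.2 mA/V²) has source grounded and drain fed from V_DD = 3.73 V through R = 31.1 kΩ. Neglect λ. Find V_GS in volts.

V_GS = 0.587 V

With gate tied to drain, V_GS = V_DS ≥ V_GS − V_th, so the device is in saturation.
KCL at the drain: ½ k_n (V_GS − V_th)² = (V_DD − V_GS)/R.
Let x = V_GS − 0.419. Then 112 x² + x − 3.311 = 0, giving x = 0.168 V (positive root), so V_GS = 0.587 V.
I_D = (V_DD − V_GS)/R = (3.73 − 0.587) / 31.1 = 0.101 mA.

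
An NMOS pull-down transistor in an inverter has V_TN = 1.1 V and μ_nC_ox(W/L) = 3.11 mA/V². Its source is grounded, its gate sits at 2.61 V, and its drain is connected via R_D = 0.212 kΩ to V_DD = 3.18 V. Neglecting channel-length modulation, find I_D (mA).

I_D = 3.55 mA

V_GS = V_G = 2.61 V, so V_ov = 2.61 − 1.1 = 1.51 V.
Assume saturation: I_D = ½ k_n V_ov² = 0.5 × 3.11 × 1.51² = 3.55 mA, giving V_DS = V_DD − I_D R_D = 3.18 − 3.55 × 0.212 = 2.43 V.
V_DS = 2.43 V ≥ V_ov = 1.51 V, confirming saturation.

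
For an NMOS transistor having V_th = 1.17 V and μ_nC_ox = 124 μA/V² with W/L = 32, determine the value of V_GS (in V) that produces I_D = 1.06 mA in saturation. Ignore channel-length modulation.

k_n = μ_nC_ox · (W/L) = 3.968 mA/V².
In saturation I_D = ½ k_n (V_GS − V_th)², so V_GS − V_th = √(2 I_D / k_n) = √(2 × 1.06 / 3.968) = 0.731 V.
V_GS = 1.17 + 0.731 = 1.9 V.

V_GS = 1.90 V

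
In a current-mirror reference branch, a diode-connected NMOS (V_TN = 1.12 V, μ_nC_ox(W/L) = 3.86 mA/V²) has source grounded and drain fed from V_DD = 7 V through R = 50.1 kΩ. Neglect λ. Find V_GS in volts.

With gate tied to drain, V_GS = V_DS ≥ V_GS − V_TN, so the device is in saturation.
KCL at the drain: ½ k_n (V_GS − V_TN)² = (V_DD − V_GS)/R.
Let x = V_GS − 1.12. Then 96.7 x² + x − 5.88 = 0, giving x = 0.241 V (positive root), so V_GS = 1.36 V.
I_D = (V_DD − V_GS)/R = (7 − 1.36) / 50.1 = 0.113 mA.

V_GS = 1.36 V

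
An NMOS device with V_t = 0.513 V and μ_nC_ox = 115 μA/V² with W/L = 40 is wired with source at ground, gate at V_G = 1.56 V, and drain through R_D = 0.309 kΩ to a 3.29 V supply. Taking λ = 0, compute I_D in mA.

V_GS = V_G = 1.56 V, so V_ov = 1.56 − 0.513 = 1.05 V.
k_n = μ_nC_ox · (W/L) = 4.6 mA/V².
Assume saturation: I_D = ½ k_n V_ov² = 0.5 × 4.6 × 1.05² = 2.52 mA, giving V_DS = V_DD − I_D R_D = 3.29 − 2.52 × 0.309 = 2.51 V.
V_DS = 2.51 V ≥ V_ov = 1.05 V, confirming saturation.

I_D = 2.52 mA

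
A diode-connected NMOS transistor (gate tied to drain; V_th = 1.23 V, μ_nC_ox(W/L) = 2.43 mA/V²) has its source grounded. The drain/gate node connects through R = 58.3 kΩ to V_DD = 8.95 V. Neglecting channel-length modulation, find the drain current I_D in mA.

I_D = 0.127 mA

With gate tied to drain, V_GS = V_DS ≥ V_GS − V_th, so the device is in saturation.
KCL at the drain: ½ k_n (V_GS − V_th)² = (V_DD − V_GS)/R.
Let x = V_GS − 1.23. Then 70.8 x² + x − 7.72 = 0, giving x = 0.323 V (positive root), so V_GS = 1.55 V.
I_D = (V_DD − V_GS)/R = (8.95 − 1.55) / 58.3 = 0.127 mA.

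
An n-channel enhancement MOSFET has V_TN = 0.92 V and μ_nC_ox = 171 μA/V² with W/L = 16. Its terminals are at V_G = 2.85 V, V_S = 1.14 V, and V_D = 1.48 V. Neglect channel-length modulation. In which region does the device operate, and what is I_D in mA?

Triode; I_D = 0.577 mA

V_GS = V_G − V_S = 2.85 − 1.14 = 1.71 V; V_DS = V_D − V_S = 1.48 − 1.14 = 0.34 V.
k_n = μ_nC_ox · (W/L) = 2.736 mA/V².
V_ov = V_GS − V_TN = 1.71 − 0.92 = 0.79 V.
Since V_DS = 0.34 V < V_ov = 0.79 V, the device is in the triode region.
I_D = k_n [V_ov · V_DS − ½ V_DS²] = 2.736 × [0.79 × 0.34 − 0.5 × 0.34²] = 0.577 mA.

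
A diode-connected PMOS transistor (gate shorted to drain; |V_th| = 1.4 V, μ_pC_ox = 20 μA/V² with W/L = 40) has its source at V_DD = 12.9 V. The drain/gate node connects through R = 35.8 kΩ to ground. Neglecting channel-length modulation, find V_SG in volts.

With gate tied to drain, V_SG = V_SD ≥ V_SG − |V_th|, so the device is in saturation.
k_p = μ_pC_ox · (W/L) = 0.8 mA/V².
KCL at the drain: ½ k_p (V_SG − |V_th|)² = (V_DD − V_SG)/R.
Let x = V_SG − 1.4. Then 14.3 x² + x − 11.5 = 0, giving x = 0.862 V (positive root), so V_SG = 2.26 V.
I_D = (V_DD − V_SG)/R = (12.9 − 2.26) / 35.8 = 0.297 mA.

V_SG = 2.26 V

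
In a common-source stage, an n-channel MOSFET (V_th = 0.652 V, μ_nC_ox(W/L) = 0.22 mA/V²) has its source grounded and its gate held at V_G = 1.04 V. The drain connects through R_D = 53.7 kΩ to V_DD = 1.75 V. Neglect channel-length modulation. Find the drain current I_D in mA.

I_D = 0.0166 mA

V_GS = V_G = 1.04 V, so V_ov = 1.04 − 0.652 = 0.388 V.
Assume saturation: I_D = ½ k_n V_ov² = 0.5 × 0.22 × 0.388² = 0.0166 mA, giving V_DS = V_DD − I_D R_D = 1.75 − 0.0166 × 53.7 = 0.861 V.
V_DS = 0.861 V ≥ V_ov = 0.388 V, confirming saturation.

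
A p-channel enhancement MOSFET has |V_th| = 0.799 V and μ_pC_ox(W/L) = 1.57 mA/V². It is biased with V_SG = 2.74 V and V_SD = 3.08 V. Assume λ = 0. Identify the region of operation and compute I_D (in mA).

Saturation; I_D = 2.96 mA

V_ov = V_SG − |V_th| = 2.74 − 0.799 = 1.94 V.
Since V_SD = 3.08 V ≥ V_ov = 1.94 V, the device is in saturation.
I_D = ½ k_p V_ov² = 0.5 × 1.57 × 1.94² = 2.96 mA.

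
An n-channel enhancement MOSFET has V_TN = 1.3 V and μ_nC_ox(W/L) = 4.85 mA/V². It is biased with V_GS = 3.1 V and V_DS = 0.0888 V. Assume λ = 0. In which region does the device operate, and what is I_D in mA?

Triode; I_D = 0.756 mA

V_ov = V_GS − V_TN = 3.1 − 1.3 = 1.8 V.
Since V_DS = 0.0888 V < V_ov = 1.8 V, the device is in the triode region.
I_D = k_n [V_ov · V_DS − ½ V_DS²] = 4.85 × [1.8 × 0.0888 − 0.5 × 0.0888²] = 0.756 mA.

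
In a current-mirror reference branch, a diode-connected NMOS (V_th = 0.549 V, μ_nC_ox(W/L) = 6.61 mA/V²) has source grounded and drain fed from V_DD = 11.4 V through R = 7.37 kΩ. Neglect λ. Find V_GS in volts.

With gate tied to drain, V_GS = V_DS ≥ V_GS − V_th, so the device is in saturation.
KCL at the drain: ½ k_n (V_GS − V_th)² = (V_DD − V_GS)/R.
Let x = V_GS − 0.549. Then 24.4 x² + x − 10.85 = 0, giving x = 0.647 V (positive root), so V_GS = 1.2 V.
I_D = (V_DD − V_GS)/R = (11.4 − 1.2) / 7.37 = 1.38 mA.

V_GS = 1.20 V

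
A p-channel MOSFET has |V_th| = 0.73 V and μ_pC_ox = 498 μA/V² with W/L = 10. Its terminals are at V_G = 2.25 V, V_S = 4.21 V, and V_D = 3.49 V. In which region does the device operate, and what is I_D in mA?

Triode; I_D = 3.12 mA

V_SG = V_S − V_G = 4.21 − 2.25 = 1.96 V; V_SD = V_S − V_D = 4.21 − 3.49 = 0.72 V.
k_p = μ_pC_ox · (W/L) = 4.98 mA/V².
V_ov = V_SG − |V_th| = 1.96 − 0.73 = 1.23 V.
Since V_SD = 0.72 V < V_ov = 1.23 V, the device is in the triode region.
I_D = k_p [V_ov · V_SD − ½ V_SD²] = 4.98 × [1.23 × 0.72 − 0.5 × 0.72²] = 3.12 mA.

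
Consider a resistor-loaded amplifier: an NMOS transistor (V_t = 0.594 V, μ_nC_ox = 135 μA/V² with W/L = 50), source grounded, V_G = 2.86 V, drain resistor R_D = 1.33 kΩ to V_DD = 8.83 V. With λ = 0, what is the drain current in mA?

V_GS = V_G = 2.86 V, so V_ov = 2.86 − 0.594 = 2.27 V.
k_n = μ_nC_ox · (W/L) = 6.75 mA/V².
Assume saturation: I_D = ½ k_n V_ov² = 0.5 × 6.75 × 2.27² = 17.3 mA, giving V_DS = V_DD − I_D R_D = 8.83 − 17.3 × 1.33 = -14.2 V.
But -14.2 V < V_ov = 2.27 V, so the device is actually in triode.
In triode I_D = k_n[V_ov V_DS − ½ V_DS²] and I_D = (V_DD − V_DS)/R_D. Equating: 4.49 V_DS² − 21.34 V_DS + 8.83 = 0, giving V_DS = 0.458 V (the root below V_ov).
I_D = (8.83 − 0.458) / 1.33 = 6.29 mA.

I_D = 6.29 mA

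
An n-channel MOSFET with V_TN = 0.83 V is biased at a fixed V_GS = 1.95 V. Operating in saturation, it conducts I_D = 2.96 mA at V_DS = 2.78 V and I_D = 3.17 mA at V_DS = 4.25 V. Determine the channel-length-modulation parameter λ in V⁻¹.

With V_GS fixed, I_D ∝ (1 + λ V_DS) in saturation, so I_D2/I_D1 = (1 + λ V_DS2)/(1 + λ V_DS1).
3.17/2.96 = 1.071 = (1 + 4.25 λ)/(1 + 2.78 λ).
Solving: λ (I_D1 V_DS2 − I_D2 V_DS1) = I_D2 − I_D1, so λ = (3.17 − 2.96) / (2.96 × 4.25 − 3.17 × 2.78) = 0.21 / 3.77 = 0.0557 V⁻¹.

λ = 0.0557 V⁻¹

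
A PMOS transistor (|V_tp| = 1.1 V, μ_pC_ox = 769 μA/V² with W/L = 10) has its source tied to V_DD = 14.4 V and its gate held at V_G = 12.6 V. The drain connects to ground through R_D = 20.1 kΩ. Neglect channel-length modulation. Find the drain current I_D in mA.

I_D = 0.709 mA

V_SG = V_DD − V_G = 14.4 − 12.6 = 1.8 V, so V_ov = 1.8 − 1.1 = 0.7 V.
k_p = μ_pC_ox · (W/L) = 7.69 mA/V².
Assume saturation: I_D = ½ k_p V_ov² = 0.5 × 7.69 × 0.7² = 1.88 mA, giving V_SD = V_DD − I_D R_D = 14.4 − 1.88 × 20.1 = -23.5 V.
But -23.5 V < V_ov = 0.7 V, so the device is actually in triode.
In triode I_D = k_p[V_ov V_SD − ½ V_SD²] and I_D = (V_DD − V_SD)/R_D. Equating: 77.3 V_SD² − 109.2 V_SD + 14.4 = 0, giving V_SD = 0.147 V (the root below V_ov).
I_D = (14.4 − 0.147) / 20.1 = 0.709 mA.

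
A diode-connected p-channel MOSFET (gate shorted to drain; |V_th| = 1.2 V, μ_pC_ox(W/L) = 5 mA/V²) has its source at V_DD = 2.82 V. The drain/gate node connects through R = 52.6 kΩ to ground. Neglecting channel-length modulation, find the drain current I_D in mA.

I_D = 0.0288 mA

With gate tied to drain, V_SG = V_SD ≥ V_SG − |V_th|, so the device is in saturation.
KCL at the drain: ½ k_p (V_SG − |V_th|)² = (V_DD − V_SG)/R.
Let x = V_SG − 1.2. Then 132 x² + x − 1.62 = 0, giving x = 0.107 V (positive root), so V_SG = 1.31 V.
I_D = (V_DD − V_SG)/R = (2.82 − 1.31) / 52.6 = 0.0288 mA.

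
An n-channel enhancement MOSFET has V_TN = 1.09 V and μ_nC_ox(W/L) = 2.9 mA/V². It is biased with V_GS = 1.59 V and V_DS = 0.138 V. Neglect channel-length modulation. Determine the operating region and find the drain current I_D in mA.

Triode; I_D = 0.172 mA

V_ov = V_GS − V_TN = 1.59 − 1.09 = 0.5 V.
Since V_DS = 0.138 V < V_ov = 0.5 V, the device is in the triode region.
I_D = k_n [V_ov · V_DS − ½ V_DS²] = 2.9 × [0.5 × 0.138 − 0.5 × 0.138²] = 0.172 mA.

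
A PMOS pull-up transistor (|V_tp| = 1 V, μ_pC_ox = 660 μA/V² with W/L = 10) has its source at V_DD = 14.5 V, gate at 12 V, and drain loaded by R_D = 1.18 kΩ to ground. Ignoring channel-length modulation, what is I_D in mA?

V_SG = V_DD − V_G = 14.5 − 12 = 2.5 V, so V_ov = 2.5 − 1 = 1.5 V.
k_p = μ_pC_ox · (W/L) = 6.6 mA/V².
Assume saturation: I_D = ½ k_p V_ov² = 0.5 × 6.6 × 1.5² = 7.42 mA, giving V_SD = V_DD − I_D R_D = 14.5 − 7.42 × 1.18 = 5.74 V.
V_SD = 5.74 V ≥ V_ov = 1.5 V, confirming saturation.

I_D = 7.42 mA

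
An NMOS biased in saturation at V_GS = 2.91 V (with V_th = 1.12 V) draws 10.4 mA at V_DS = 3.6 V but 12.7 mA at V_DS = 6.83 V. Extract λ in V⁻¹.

λ = 0.0909 V⁻¹

With V_GS fixed, I_D ∝ (1 + λ V_DS) in saturation, so I_D2/I_D1 = (1 + λ V_DS2)/(1 + λ V_DS1).
12.7/10.4 = 1.221 = (1 + 6.83 λ)/(1 + 3.6 λ).
Solving: λ (I_D1 V_DS2 − I_D2 V_DS1) = I_D2 − I_D1, so λ = (12.7 − 10.4) / (10.4 × 6.83 − 12.7 × 3.6) = 2.3 / 25.3 = 0.0909 V⁻¹.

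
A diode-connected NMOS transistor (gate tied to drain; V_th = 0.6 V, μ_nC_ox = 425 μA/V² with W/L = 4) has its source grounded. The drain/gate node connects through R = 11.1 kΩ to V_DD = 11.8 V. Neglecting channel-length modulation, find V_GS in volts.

With gate tied to drain, V_GS = V_DS ≥ V_GS − V_th, so the device is in saturation.
k_n = μ_nC_ox · (W/L) = 1.7 mA/V².
KCL at the drain: ½ k_n (V_GS − V_th)² = (V_DD − V_GS)/R.
Let x = V_GS − 0.6. Then 9.43 x² + x − 11.2 = 0, giving x = 1.04 V (positive root), so V_GS = 1.64 V.
I_D = (V_DD − V_GS)/R = (11.8 − 1.64) / 11.1 = 0.916 mA.

V_GS = 1.64 V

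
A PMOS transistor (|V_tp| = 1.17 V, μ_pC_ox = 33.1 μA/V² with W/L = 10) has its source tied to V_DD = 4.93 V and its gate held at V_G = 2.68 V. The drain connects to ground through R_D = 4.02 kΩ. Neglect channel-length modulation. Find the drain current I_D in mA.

V_SG = V_DD − V_G = 4.93 − 2.68 = 2.25 V, so V_ov = 2.25 − 1.17 = 1.08 V.
k_p = μ_pC_ox · (W/L) = 0.331 mA/V².
Assume saturation: I_D = ½ k_p V_ov² = 0.5 × 0.331 × 1.08² = 0.193 mA, giving V_SD = V_DD − I_D R_D = 4.93 − 0.193 × 4.02 = 4.15 V.
V_SD = 4.15 V ≥ V_ov = 1.08 V, confirming saturation.

I_D = 0.193 mA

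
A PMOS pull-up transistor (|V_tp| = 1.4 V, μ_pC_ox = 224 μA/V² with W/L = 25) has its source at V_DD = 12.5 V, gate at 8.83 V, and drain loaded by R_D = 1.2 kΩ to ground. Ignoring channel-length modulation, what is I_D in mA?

V_SG = V_DD − V_G = 12.5 − 8.83 = 3.67 V, so V_ov = 3.67 − 1.4 = 2.27 V.
k_p = μ_pC_ox · (W/L) = 5.6 mA/V².
Assume saturation: I_D = ½ k_p V_ov² = 0.5 × 5.6 × 2.27² = 14.4 mA, giving V_SD = V_DD − I_D R_D = 12.5 − 14.4 × 1.2 = -4.81 V.
But -4.81 V < V_ov = 2.27 V, so the device is actually in triode.
In triode I_D = k_p[V_ov V_SD − ½ V_SD²] and I_D = (V_DD − V_SD)/R_D. Equating: 3.36 V_SD² − 16.25 V_SD + 12.5 = 0, giving V_SD = 0.959 V (the root below V_ov).
I_D = (12.5 − 0.959) / 1.2 = 9.62 mA.

I_D = 9.62 mA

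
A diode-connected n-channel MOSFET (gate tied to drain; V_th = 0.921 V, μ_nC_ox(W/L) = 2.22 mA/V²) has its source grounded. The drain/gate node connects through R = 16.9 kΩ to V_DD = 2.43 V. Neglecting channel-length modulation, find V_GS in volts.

With gate tied to drain, V_GS = V_DS ≥ V_GS − V_th, so the device is in saturation.
KCL at the drain: ½ k_n (V_GS − V_th)² = (V_DD − V_GS)/R.
Let x = V_GS − 0.921. Then 18.8 x² + x − 1.509 = 0, giving x = 0.258 V (positive root), so V_GS = 1.18 V.
I_D = (V_DD − V_GS)/R = (2.43 − 1.18) / 16.9 = 0.074 mA.

V_GS = 1.18 V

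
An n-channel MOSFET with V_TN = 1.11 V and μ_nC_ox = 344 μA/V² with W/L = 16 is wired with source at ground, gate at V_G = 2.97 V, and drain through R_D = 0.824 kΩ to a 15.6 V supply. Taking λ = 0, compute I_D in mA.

V_GS = V_G = 2.97 V, so V_ov = 2.97 − 1.11 = 1.86 V.
k_n = μ_nC_ox · (W/L) = 5.504 mA/V².
Assume saturation: I_D = ½ k_n V_ov² = 0.5 × 5.504 × 1.86² = 9.52 mA, giving V_DS = V_DD − I_D R_D = 15.6 − 9.52 × 0.824 = 7.75 V.
V_DS = 7.75 V ≥ V_ov = 1.86 V, confirming saturation.

I_D = 9.52 mA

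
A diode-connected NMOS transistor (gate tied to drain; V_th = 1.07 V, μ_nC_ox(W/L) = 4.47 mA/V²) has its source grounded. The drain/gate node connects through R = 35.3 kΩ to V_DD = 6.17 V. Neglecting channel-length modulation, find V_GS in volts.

With gate tied to drain, V_GS = V_DS ≥ V_GS − V_th, so the device is in saturation.
KCL at the drain: ½ k_n (V_GS − V_th)² = (V_DD − V_GS)/R.
Let x = V_GS − 1.07. Then 78.9 x² + x − 5.1 = 0, giving x = 0.248 V (positive root), so V_GS = 1.32 V.
I_D = (V_DD − V_GS)/R = (6.17 − 1.32) / 35.3 = 0.137 mA.

V_GS = 1.32 V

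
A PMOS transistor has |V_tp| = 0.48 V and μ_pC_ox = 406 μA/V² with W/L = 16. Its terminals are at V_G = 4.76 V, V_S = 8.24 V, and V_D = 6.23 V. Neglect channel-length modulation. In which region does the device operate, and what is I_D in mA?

Triode; I_D = 26.0 mA

V_SG = V_S − V_G = 8.24 − 4.76 = 3.48 V; V_SD = V_S − V_D = 8.24 − 6.23 = 2.01 V.
k_p = μ_pC_ox · (W/L) = 6.496 mA/V².
V_ov = V_SG − |V_tp| = 3.48 − 0.48 = 3 V.
Since V_SD = 2.01 V < V_ov = 3 V, the device is in the triode region.
I_D = k_p [V_ov · V_SD − ½ V_SD²] = 6.496 × [3 × 2.01 − 0.5 × 2.01²] = 26 mA.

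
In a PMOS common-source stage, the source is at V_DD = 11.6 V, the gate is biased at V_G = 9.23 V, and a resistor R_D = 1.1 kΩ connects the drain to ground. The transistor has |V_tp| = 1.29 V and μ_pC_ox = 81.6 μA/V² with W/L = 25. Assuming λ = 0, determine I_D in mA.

V_SG = V_DD − V_G = 11.6 − 9.23 = 2.37 V, so V_ov = 2.37 − 1.29 = 1.08 V.
k_p = μ_pC_ox · (W/L) = 2.04 mA/V².
Assume saturation: I_D = ½ k_p V_ov² = 0.5 × 2.04 × 1.08² = 1.19 mA, giving V_SD = V_DD − I_D R_D = 11.6 − 1.19 × 1.1 = 10.3 V.
V_SD = 10.3 V ≥ V_ov = 1.08 V, confirming saturation.

I_D = 1.19 mA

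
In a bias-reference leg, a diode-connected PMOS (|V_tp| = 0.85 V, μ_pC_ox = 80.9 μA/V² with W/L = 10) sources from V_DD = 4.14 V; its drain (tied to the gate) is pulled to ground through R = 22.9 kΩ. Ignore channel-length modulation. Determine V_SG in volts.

With gate tied to drain, V_SG = V_SD ≥ V_SG − |V_tp|, so the device is in saturation.
k_p = μ_pC_ox · (W/L) = 0.809 mA/V².
KCL at the drain: ½ k_p (V_SG − |V_tp|)² = (V_DD − V_SG)/R.
Let x = V_SG − 0.85. Then 9.26 x² + x − 3.29 = 0, giving x = 0.544 V (positive root), so V_SG = 1.39 V.
I_D = (V_DD − V_SG)/R = (4.14 − 1.39) / 22.9 = 0.12 mA.

V_SG = 1.39 V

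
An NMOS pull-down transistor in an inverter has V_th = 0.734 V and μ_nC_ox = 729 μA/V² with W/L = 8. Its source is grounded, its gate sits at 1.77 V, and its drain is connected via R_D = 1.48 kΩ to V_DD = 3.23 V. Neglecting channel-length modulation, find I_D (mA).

I_D = 1.92 mA

V_GS = V_G = 1.77 V, so V_ov = 1.77 − 0.734 = 1.04 V.
k_n = μ_nC_ox · (W/L) = 5.832 mA/V².
Assume saturation: I_D = ½ k_n V_ov² = 0.5 × 5.832 × 1.04² = 3.13 mA, giving V_DS = V_DD − I_D R_D = 3.23 − 3.13 × 1.48 = -1.4 V.
But -1.4 V < V_ov = 1.04 V, so the device is actually in triode.
In triode I_D = k_n[V_ov V_DS − ½ V_DS²] and I_D = (V_DD − V_DS)/R_D. Equating: 4.32 V_DS² − 9.942 V_DS + 3.23 = 0, giving V_DS = 0.391 V (the root below V_ov).
I_D = (3.23 − 0.391) / 1.48 = 1.92 mA.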